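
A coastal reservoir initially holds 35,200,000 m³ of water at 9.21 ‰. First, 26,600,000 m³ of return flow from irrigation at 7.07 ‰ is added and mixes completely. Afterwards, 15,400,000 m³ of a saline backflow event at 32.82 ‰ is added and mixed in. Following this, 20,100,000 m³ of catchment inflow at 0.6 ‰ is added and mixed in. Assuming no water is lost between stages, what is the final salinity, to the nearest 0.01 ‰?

By conservation of dissolved salt,
Initial salt = 35,200,000×9.21 = 324,192,000
After stage 1: salt = 324,192,000 + 26,600,000×7.07 = 512,254,000; volume = 61,800,000 m³; S = 8.289 ‰
After stage 2: salt = 512,254,000 + 15,400,000×32.82 = 1,017,682,000; volume = 77,200,000 m³; S = 13.182 ‰
After stage 3: salt = 1,017,682,000 + 20,100,000×0.6 = 1,029,742,000; volume = 97,300,000 m³
S = 1,029,742,000 / 97,300,000 = 10.5832 ‰

10.58 ‰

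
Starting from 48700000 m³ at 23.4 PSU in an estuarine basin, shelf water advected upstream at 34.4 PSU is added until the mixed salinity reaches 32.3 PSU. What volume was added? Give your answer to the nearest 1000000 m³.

206000000 m³

Salt balance: 48,700,000×23.4 + V×34.4 = (48,700,000+V)×32.3
1,139,580,000 + 34.4V = 1,573,010,000 + 32.3V
433,430,000 = 2.1V
V = 206,395,238.1 m³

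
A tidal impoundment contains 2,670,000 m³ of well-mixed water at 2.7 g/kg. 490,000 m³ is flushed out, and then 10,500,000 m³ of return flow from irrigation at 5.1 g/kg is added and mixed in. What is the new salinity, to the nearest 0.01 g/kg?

4.69 g/kg

Remaining after removal: 2,180,000 m³ at 2.7 g/kg (salt = 5,886,000)
After addition: salt = 5,886,000 + 10,500,000×5.1 = 59,436,000; volume = 12,680,000 m³
S = 59,436,000 / 12,680,000 = 4.6874 g/kg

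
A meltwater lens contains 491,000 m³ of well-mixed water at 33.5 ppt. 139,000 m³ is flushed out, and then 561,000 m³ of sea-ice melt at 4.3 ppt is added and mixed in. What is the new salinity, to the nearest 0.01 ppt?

Remaining after removal: 352,000 m³ at 33.5 ppt (salt = 11,792,000)
After addition: salt = 11,792,000 + 561,000×4.3 = 14,204,300; volume = 913,000 m³
S = 14,204,300 / 913,000 = 15.5578 ppt

15.56 ppt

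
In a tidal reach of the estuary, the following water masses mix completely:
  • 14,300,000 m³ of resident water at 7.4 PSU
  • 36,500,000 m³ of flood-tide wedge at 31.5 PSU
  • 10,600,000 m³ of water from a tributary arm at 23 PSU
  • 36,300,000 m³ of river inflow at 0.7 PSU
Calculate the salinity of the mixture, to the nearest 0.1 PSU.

15.6 PSU

Weighted by volume,
salt = 14,300,000×7.4 + 36,500,000×31.5 + 10,600,000×23 + 36,300,000×0.7 = 105,820,000 + 1,149,750,000 + 243,800,000 + 25,410,000 = 1,524,780,000
volume = 14,300,000 + 36,500,000 + 10,600,000 + 36,300,000 = 97,700,000 m³
S = 1,524,780,000 / 97,700,000 = 15.607 PSU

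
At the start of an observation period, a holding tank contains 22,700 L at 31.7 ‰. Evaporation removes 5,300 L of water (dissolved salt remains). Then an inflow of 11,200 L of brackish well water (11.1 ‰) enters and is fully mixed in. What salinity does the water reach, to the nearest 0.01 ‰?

29.51 ‰

After evaporation: salt = 22,700×31.7 = 719,590; volume = 22,700 − 5,300 = 17,400 L
After mixing: salt = 719,590 + 11,200×11.1 = 843,910; volume = 17,400 + 11,200 = 28,600 L
S = 843,910 / 28,600 = 29.5073 ‰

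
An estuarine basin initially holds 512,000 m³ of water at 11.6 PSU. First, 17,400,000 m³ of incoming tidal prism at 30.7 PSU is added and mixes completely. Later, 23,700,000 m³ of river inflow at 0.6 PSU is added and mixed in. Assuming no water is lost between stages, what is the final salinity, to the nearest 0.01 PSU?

13.32 PSU

Conserving salt mass:
Initial salt = 512,000×11.6 = 5,939,200
After stage 1: salt = 5,939,200 + 17,400,000×30.7 = 540,119,200; volume = 17,912,000 m³; S = 30.154 PSU
After stage 2: salt = 540,119,200 + 23,700,000×0.6 = 554,339,200; volume = 41,612,000 m³
S = 554,339,200 / 41,612,000 = 13.3216 PSU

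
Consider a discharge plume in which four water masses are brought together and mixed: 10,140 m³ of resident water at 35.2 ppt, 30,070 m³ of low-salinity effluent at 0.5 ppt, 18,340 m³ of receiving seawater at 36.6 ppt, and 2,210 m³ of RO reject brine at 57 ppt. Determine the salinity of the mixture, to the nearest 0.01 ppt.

19.24 ppt

By conservation of dissolved salt,
salt = 10,140×35.2 + 30,070×0.5 + 18,340×36.6 + 2,210×57 = 356,928 + 15,035 + 671,244 + 125,970 = 1,169,177
volume = 10,140 + 30,070 + 18,340 + 2,210 = 60,760 m³
S = 1,169,177 / 60,760 = 19.2425 ppt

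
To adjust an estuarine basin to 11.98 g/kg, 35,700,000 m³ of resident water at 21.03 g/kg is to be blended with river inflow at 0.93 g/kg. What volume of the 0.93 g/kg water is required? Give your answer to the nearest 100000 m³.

Salt balance: 35,700,000×21.03 + V×0.93 = (35,700,000+V)×11.98
750,771,000 + 0.93V = 427,686,000 + 11.98V
323,085,000 = 11.05V
V = 29,238,461.54 m³

29200000 m³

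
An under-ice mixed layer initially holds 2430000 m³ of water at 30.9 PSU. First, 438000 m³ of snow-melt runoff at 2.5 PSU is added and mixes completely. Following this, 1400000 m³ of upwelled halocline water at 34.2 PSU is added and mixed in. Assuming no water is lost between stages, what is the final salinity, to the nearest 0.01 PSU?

29.07 PSU

Weighted by volume,
Initial salt = 2,430,000×30.9 = 75,087,000
After stage 1: salt = 75,087,000 + 438,000×2.5 = 76,182,000; volume = 2,868,000 m³; S = 26.563 PSU
After stage 2: salt = 76,182,000 + 1,400,000×34.2 = 124,062,000; volume = 4,268,000 m³
S = 124,062,000 / 4,268,000 = 29.0679 PSU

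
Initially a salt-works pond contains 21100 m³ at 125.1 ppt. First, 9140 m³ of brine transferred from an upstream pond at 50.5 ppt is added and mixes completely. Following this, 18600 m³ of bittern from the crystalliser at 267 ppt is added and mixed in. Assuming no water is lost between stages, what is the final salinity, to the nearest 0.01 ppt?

165.18 ppt

Conserving salt mass:
Initial salt = 21,100×125.1 = 2,639,610
After stage 1: salt = 2,639,610 + 9,140×50.5 = 3,101,180; volume = 30,240 m³; S = 102.552 ppt
After stage 2: salt = 3,101,180 + 18,600×267 = 8,067,380; volume = 48,840 m³
S = 8,067,380 / 48,840 = 165.1798 ppt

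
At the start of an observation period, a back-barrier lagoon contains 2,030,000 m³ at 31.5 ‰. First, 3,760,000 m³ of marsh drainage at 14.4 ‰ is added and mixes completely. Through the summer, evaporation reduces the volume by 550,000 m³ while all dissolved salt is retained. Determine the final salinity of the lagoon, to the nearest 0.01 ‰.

22.54 ‰

After mixing: salt = 2,030,000×31.5 + 3,760,000×14.4 = 118,089,000; volume = 5,790,000 m³
After evaporation: salt unchanged = 118,089,000; volume = 5,790,000 − 550,000 = 5,240,000 m³
S = 118,089,000 / 5,240,000 = 22.5361 ‰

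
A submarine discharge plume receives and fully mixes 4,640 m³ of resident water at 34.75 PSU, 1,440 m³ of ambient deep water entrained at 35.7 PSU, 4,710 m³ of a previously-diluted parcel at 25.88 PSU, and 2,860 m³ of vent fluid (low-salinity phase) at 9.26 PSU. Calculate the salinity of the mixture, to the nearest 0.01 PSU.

26.45 PSU

Mass of salt is conserved:
salt = 4,640×34.75 + 1,440×35.7 + 4,710×25.88 + 2,860×9.26 = 161,240 + 51,408 + 121,894.8 + 26,483.6 = 361,026.4
volume = 4,640 + 1,440 + 4,710 + 2,860 = 13,650 m³
S = 361,026.4 / 13,650 = 26.4488 PSU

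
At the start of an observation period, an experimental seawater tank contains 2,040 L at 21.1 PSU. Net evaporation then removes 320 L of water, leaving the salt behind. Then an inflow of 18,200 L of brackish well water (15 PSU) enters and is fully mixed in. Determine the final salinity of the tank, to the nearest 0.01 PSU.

15.87 PSU

After evaporation: salt = 2,040×21.1 = 43,044; volume = 2,040 − 320 = 1,720 L
After mixing: salt = 43,044 + 18,200×15 = 316,044; volume = 1,720 + 18,200 = 19,920 L
S = 316,044 / 19,920 = 15.8657 PSU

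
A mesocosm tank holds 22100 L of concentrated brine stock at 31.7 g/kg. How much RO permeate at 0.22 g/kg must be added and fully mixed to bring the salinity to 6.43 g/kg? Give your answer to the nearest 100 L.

Salt balance: 22,100×31.7 + V×0.22 = (22,100+V)×6.43
700,570 + 0.22V = 142,103 + 6.43V
558,467 = 6.21V
V = 89,930.27 L

89900 L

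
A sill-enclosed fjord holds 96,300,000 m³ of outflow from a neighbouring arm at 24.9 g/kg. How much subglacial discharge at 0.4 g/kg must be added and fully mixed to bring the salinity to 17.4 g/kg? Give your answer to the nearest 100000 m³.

Salt balance: 96,300,000×24.9 + V×0.4 = (96,300,000+V)×17.4
2,397,870,000 + 0.4V = 1,675,620,000 + 17.4V
722,250,000 = 17V
V = 42,485,294.12 m³

42500000 m³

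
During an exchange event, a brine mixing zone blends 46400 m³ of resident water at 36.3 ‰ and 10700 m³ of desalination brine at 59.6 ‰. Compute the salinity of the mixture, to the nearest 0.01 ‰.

40.67 ‰

Conserving salt mass:
salt = 46,400×36.3 + 10,700×59.6 = 1,684,320 + 637,720 = 2,322,040
volume = 46,400 + 10,700 = 57,100 m³
S = 2,322,040 / 57,100 = 40.6662 ‰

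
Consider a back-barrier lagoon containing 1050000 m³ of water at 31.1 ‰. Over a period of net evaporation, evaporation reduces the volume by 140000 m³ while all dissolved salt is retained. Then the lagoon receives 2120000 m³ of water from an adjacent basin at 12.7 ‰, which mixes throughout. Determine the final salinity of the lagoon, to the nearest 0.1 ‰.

After evaporation: salt = 1,050,000×31.1 = 32,655,000; volume = 1,050,000 − 140,000 = 910,000 m³
After mixing: salt = 32,655,000 + 2,120,000×12.7 = 59,579,000; volume = 910,000 + 2,120,000 = 3,030,000 m³
S = 59,579,000 / 3,030,000 = 19.663 ‰

19.7 ‰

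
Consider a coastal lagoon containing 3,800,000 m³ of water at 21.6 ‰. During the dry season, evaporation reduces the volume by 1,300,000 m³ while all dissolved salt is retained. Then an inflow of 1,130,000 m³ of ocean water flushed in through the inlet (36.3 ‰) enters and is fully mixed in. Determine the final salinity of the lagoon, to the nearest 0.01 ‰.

33.91 ‰

After evaporation: salt = 3,800,000×21.6 = 82,080,000; volume = 3,800,000 − 1,300,000 = 2,500,000 m³
After mixing: salt = 82,080,000 + 1,130,000×36.3 = 123,099,000; volume = 2,500,000 + 1,130,000 = 3,630,000 m³
S = 123,099,000 / 3,630,000 = 33.9116 ‰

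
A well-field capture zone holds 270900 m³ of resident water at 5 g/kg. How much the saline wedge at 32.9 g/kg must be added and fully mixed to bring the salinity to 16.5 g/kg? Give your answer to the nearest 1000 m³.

190000 m³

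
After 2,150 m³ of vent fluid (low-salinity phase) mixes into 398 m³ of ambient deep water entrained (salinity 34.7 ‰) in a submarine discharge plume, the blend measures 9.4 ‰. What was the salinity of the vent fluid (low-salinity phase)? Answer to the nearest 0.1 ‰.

4.7 ‰

Salt balance: 398×34.7 + 2,150×S = 2,548×9.4
13,810.6 + 2,150·S = 23,951.2
S = (23,951.2 − 13,810.6) / 2,150 = 4.7166 ‰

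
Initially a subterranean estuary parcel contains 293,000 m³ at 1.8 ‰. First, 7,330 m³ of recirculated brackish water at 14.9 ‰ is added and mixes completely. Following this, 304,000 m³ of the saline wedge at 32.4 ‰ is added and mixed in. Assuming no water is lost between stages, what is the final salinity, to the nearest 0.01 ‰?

17.35 ‰

Salt balance:
Initial salt = 293,000×1.8 = 527,400
After stage 1: salt = 527,400 + 7,330×14.9 = 636,617; volume = 300,330 m³; S = 2.12 ‰
After stage 2: salt = 636,617 + 304,000×32.4 = 10,486,217; volume = 604,330 m³
S = 10,486,217 / 604,330 = 17.3518 ‰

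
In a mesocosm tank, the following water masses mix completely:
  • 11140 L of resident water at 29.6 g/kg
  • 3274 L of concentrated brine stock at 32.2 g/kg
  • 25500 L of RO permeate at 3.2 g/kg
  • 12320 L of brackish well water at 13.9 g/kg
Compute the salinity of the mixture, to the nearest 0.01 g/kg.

13.17 g/kg

Weighted by volume,
salt = 11,140×29.6 + 3,274×32.2 + 25,500×3.2 + 12,320×13.9 = 329,744 + 105,422.8 + 81,600 + 171,248 = 688,014.8
volume = 11,140 + 3,274 + 25,500 + 12,320 = 52,234 L
S = 688,014.8 / 52,234 = 13.1718 g/kg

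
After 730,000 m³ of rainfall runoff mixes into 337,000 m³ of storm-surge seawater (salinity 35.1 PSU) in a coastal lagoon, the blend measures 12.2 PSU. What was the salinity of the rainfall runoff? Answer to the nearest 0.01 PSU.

Salt balance: 337,000×35.1 + 730,000×S = 1,067,000×12.2
11,828,700 + 730,000·S = 13,017,400
S = (13,017,400 − 11,828,700) / 730,000 = 1.6284 PSU

1.63 PSU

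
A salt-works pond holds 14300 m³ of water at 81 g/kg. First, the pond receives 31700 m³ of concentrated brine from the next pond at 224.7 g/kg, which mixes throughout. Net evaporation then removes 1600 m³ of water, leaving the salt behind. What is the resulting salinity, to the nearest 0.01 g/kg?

After mixing: salt = 14,300×81 + 31,700×224.7 = 8,281,290; volume = 46,000 m³
After evaporation: salt unchanged = 8,281,290; volume = 46,000 − 1,600 = 44,400 m³
S = 8,281,290 / 44,400 = 186.5155 g/kg

186.52 g/kg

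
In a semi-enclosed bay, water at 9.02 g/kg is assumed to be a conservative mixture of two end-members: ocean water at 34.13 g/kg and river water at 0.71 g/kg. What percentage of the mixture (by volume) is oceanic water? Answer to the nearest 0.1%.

24.9%

Let g be the oceanic fraction. Salt balance per unit volume:
g×34.13 + (1−g)×0.71 = 9.02
g = (9.02 − 0.71) / (34.13 − 0.71) = 8.31/33.42 = 0.2487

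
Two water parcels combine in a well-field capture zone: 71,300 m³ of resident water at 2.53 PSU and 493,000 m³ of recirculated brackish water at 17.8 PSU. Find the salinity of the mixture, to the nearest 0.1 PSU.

15.9 PSU

Total salt / total volume:
salt = 71,300×2.53 + 493,000×17.8 = 180,389 + 8,775,400 = 8,955,789
volume = 71,300 + 493,000 = 564,300 m³
S = 8,955,789 / 564,300 = 15.871 PSU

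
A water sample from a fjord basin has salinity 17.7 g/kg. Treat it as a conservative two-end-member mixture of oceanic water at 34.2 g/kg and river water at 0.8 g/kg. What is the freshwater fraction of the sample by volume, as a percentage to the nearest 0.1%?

Let f be the freshwater fraction. Salt balance per unit volume:
f×0.8 + (1−f)×34.2 = 17.7
f = (34.2 − 17.7) / (34.2 − 0.8) = 16.5/33.4 = 0.494

49.4%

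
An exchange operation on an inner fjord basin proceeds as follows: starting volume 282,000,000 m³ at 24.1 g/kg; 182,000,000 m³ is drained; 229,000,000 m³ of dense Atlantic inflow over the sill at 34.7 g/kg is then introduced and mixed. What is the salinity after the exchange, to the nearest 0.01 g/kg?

31.48 g/kg

Remaining after removal: 100,000,000 m³ at 24.1 g/kg (salt = 2,410,000,000)
After addition: salt = 2,410,000,000 + 229,000,000×34.7 = 10,356,300,000; volume = 329,000,000 m³
S = 10,356,300,000 / 329,000,000 = 31.4781 g/kg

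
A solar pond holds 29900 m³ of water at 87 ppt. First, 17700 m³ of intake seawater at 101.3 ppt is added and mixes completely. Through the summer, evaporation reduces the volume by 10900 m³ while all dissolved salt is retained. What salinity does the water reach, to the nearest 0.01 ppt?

119.74 ppt

After mixing: salt = 29,900×87 + 17,700×101.3 = 4,394,310; volume = 47,600 m³
After evaporation: salt unchanged = 4,394,310; volume = 47,600 − 10,900 = 36,700 m³
S = 4,394,310 / 36,700 = 119.736 ppt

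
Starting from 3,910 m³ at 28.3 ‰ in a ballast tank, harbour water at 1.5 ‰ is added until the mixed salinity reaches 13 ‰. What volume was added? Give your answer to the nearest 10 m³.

Salt balance: 3,910×28.3 + V×1.5 = (3,910+V)×13
110,653 + 1.5V = 50,830 + 13V
59,823 = 11.5V
V = 5,202 m³

5200 m³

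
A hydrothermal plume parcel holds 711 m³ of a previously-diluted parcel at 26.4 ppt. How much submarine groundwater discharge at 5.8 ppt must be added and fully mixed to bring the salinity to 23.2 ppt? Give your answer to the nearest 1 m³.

Salt balance: 711×26.4 + V×5.8 = (711+V)×23.2
18,770.4 + 5.8V = 16,495.2 + 23.2V
2,275.2 = 17.4V
V = 130.76 m³

131 m³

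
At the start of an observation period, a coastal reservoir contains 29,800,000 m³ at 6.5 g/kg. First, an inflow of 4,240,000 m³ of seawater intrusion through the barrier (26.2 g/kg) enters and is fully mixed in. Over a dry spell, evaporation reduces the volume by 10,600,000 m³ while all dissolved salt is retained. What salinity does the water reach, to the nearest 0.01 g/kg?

After mixing: salt = 29,800,000×6.5 + 4,240,000×26.2 = 304,788,000; volume = 34,040,000 m³
After evaporation: salt unchanged = 304,788,000; volume = 34,040,000 − 10,600,000 = 23,440,000 m³
S = 304,788,000 / 23,440,000 = 13.0029 g/kg

13.00 g/kg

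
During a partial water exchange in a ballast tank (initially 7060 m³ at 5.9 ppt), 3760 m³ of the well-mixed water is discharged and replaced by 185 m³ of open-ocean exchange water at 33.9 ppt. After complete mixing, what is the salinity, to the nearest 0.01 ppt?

Remaining after removal: 3,300 m³ at 5.9 ppt (salt = 19,470)
After addition: salt = 19,470 + 185×33.9 = 25,741.5; volume = 3,485 m³
S = 25,741.5 / 3,485 = 7.3864 ppt

7.39 ppt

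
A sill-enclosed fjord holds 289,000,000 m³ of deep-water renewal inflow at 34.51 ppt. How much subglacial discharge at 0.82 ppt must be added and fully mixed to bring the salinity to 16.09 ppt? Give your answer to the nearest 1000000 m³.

349000000 m³

Salt balance: 289,000,000×34.51 + V×0.82 = (289,000,000+V)×16.09
9,973,390,000 + 0.82V = 4,650,010,000 + 16.09V
5,323,380,000 = 15.27V
V = 348,616,895.87 m³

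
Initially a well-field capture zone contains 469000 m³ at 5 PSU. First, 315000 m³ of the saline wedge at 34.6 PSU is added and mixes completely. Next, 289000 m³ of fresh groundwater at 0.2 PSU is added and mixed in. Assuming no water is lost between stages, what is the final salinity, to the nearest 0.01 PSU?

12.40 PSU

Conserving salt mass:
Initial salt = 469,000×5 = 2,345,000
After stage 1: salt = 2,345,000 + 315,000×34.6 = 13,244,000; volume = 784,000 m³; S = 16.893 PSU
After stage 2: salt = 13,244,000 + 289,000×0.2 = 13,301,800; volume = 1,073,000 m³
S = 13,301,800 / 1,073,000 = 12.3968 PSU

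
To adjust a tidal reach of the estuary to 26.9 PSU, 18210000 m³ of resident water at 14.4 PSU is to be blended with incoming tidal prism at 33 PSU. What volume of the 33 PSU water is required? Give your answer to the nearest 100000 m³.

Salt balance: 18,210,000×14.4 + V×33 = (18,210,000+V)×26.9
262,224,000 + 33V = 489,849,000 + 26.9V
227,625,000 = 6.1V
V = 37,315,573.77 m³

37300000 m³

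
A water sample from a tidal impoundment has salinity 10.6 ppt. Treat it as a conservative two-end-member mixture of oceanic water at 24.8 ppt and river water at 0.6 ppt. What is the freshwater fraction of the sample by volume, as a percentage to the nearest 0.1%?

58.7%

Let f be the freshwater fraction. Salt balance per unit volume:
f×0.6 + (1−f)×24.8 = 10.6
f = (24.8 − 10.6) / (24.8 − 0.6) = 14.2/24.2 = 0.5868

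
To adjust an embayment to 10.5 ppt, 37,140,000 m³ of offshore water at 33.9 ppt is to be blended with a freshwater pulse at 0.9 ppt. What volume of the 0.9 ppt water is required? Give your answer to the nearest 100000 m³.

Salt balance: 37,140,000×33.9 + V×0.9 = (37,140,000+V)×10.5
1,259,046,000 + 0.9V = 389,970,000 + 10.5V
869,076,000 = 9.6V
V = 90,528,750 m³

90500000 m³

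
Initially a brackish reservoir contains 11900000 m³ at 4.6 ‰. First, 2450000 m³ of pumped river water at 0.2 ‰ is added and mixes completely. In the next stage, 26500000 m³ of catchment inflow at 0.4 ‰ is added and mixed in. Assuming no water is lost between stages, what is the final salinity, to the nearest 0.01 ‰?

Mass of salt is conserved:
Initial salt = 11,900,000×4.6 = 54,740,000
After stage 1: salt = 54,740,000 + 2,450,000×0.2 = 55,230,000; volume = 14,350,000 m³; S = 3.849 ‰
After stage 2: salt = 55,230,000 + 26,500,000×0.4 = 65,830,000; volume = 40,850,000 m³
S = 65,830,000 / 40,850,000 = 1.6115 ‰

1.61 ‰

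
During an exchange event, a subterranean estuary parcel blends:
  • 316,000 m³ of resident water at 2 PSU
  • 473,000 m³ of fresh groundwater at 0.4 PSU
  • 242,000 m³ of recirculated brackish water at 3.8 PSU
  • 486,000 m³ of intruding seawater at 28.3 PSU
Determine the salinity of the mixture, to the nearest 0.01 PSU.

By conservation of dissolved salt,
salt = 316,000×2 + 473,000×0.4 + 242,000×3.8 + 486,000×28.3 = 632,000 + 189,200 + 919,600 + 13,753,800 = 15,494,600
volume = 316,000 + 473,000 + 242,000 + 486,000 = 1,517,000 m³
S = 15,494,600 / 1,517,000 = 10.214 PSU

10.21 PSU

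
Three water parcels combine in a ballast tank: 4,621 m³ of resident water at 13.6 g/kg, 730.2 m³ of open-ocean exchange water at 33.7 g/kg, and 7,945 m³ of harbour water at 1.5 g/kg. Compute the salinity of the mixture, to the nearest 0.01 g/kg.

7.47 g/kg

Mass of salt is conserved:
salt = 4,621×13.6 + 730.2×33.7 + 7,945×1.5 = 62,845.6 + 24,607.74 + 11,917.5 = 99,370.84
volume = 4,621 + 730.2 + 7,945 = 13,296.2 m³
S = 99,370.84 / 13,296.2 = 7.4736 g/kg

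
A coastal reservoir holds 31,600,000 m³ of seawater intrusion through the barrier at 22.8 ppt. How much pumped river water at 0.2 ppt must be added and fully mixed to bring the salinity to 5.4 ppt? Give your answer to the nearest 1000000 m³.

106000000 m³

Salt balance: 31,600,000×22.8 + V×0.2 = (31,600,000+V)×5.4
720,480,000 + 0.2V = 170,640,000 + 5.4V
549,840,000 = 5.2V
V = 105,738,461.54 m³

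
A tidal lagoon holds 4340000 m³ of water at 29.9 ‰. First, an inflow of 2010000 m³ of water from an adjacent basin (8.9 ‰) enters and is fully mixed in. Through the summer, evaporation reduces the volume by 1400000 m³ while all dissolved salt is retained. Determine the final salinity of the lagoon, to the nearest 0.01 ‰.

29.83 ‰

After mixing: salt = 4,340,000×29.9 + 2,010,000×8.9 = 147,655,000; volume = 6,350,000 m³
After evaporation: salt unchanged = 147,655,000; volume = 6,350,000 − 1,400,000 = 4,950,000 m³
S = 147,655,000 / 4,950,000 = 29.8293 ‰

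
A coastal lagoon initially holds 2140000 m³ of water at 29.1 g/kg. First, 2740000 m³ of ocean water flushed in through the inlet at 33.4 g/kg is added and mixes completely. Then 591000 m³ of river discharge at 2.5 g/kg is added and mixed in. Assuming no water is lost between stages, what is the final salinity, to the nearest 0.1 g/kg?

28.4 g/kg

Total salt / total volume:
Initial salt = 2,140,000×29.1 = 62,274,000
After stage 1: salt = 62,274,000 + 2,740,000×33.4 = 153,790,000; volume = 4,880,000 m³; S = 31.514 g/kg
After stage 2: salt = 153,790,000 + 591,000×2.5 = 155,267,500; volume = 5,471,000 m³
S = 155,267,500 / 5,471,000 = 28.3801 g/kg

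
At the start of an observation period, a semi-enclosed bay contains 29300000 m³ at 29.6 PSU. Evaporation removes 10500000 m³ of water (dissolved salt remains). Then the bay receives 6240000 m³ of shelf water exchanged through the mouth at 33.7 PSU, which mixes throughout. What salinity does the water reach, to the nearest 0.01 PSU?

After evaporation: salt = 29,300,000×29.6 = 867,280,000; volume = 29,300,000 − 10,500,000 = 18,800,000 m³
After mixing: salt = 867,280,000 + 6,240,000×33.7 = 1,077,568,000; volume = 18,800,000 + 6,240,000 = 25,040,000 m³
S = 1,077,568,000 / 25,040,000 = 43.0339 PSU

43.03 PSU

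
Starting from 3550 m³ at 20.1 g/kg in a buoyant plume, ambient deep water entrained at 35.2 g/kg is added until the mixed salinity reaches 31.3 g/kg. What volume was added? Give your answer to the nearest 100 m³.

Salt balance: 3,550×20.1 + V×35.2 = (3,550+V)×31.3
71,355 + 35.2V = 111,115 + 31.3V
39,760 = 3.9V
V = 10,194.87 m³

10200 m³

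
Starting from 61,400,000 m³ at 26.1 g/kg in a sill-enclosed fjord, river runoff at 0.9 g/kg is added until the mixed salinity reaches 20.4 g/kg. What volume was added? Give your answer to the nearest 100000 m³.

17900000 m³

Salt balance: 61,400,000×26.1 + V×0.9 = (61,400,000+V)×20.4
1,602,540,000 + 0.9V = 1,252,560,000 + 20.4V
349,980,000 = 19.5V
V = 17,947,692.31 m³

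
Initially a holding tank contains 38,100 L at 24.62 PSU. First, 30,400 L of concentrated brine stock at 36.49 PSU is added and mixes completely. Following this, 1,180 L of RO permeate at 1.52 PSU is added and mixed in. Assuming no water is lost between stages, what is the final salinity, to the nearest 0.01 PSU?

By conservation of dissolved salt,
Initial salt = 38,100×24.62 = 938,022
After stage 1: salt = 938,022 + 30,400×36.49 = 2,047,318; volume = 68,500 L; S = 29.888 PSU
After stage 2: salt = 2,047,318 + 1,180×1.52 = 2,049,111.6; volume = 69,680 L
S = 2,049,111.6 / 69,680 = 29.4075 PSU

29.41 PSU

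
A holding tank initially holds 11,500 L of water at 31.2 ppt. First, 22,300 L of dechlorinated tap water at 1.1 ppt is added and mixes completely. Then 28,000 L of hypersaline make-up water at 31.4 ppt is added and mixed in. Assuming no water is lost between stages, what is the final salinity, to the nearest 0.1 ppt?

Conserving salt mass:
Initial salt = 11,500×31.2 = 358,800
After stage 1: salt = 358,800 + 22,300×1.1 = 383,330; volume = 33,800 L; S = 11.341 ppt
After stage 2: salt = 383,330 + 28,000×31.4 = 1,262,530; volume = 61,800 L
S = 1,262,530 / 61,800 = 20.4293 ppt

20.4 ppt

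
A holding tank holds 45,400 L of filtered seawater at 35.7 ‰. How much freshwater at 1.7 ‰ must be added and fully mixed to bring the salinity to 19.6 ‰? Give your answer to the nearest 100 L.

Salt balance: 45,400×35.7 + V×1.7 = (45,400+V)×19.6
1,620,780 + 1.7V = 889,840 + 19.6V
730,940 = 17.9V
V = 40,834.64 L

40800 L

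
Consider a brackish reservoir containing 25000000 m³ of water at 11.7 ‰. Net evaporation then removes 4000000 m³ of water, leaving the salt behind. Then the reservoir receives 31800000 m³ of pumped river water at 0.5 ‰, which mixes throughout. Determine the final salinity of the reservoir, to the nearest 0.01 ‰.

5.84 ‰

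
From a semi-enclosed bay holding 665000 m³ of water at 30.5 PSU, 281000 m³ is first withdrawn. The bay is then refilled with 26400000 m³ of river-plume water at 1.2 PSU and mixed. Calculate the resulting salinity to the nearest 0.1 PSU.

1.6 PSU

Remaining after removal: 384,000 m³ at 30.5 PSU (salt = 11,712,000)
After addition: salt = 11,712,000 + 26,400,000×1.2 = 43,392,000; volume = 26,784,000 m³
S = 43,392,000 / 26,784,000 = 1.6201 PSU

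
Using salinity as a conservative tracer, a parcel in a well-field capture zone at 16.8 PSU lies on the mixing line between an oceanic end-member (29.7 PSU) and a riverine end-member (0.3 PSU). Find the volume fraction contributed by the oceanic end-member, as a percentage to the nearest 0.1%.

56.1%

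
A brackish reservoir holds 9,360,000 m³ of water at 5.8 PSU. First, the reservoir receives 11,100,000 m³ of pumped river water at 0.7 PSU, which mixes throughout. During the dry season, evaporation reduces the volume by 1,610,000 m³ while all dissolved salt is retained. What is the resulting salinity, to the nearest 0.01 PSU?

3.29 PSU

After mixing: salt = 9,360,000×5.8 + 11,100,000×0.7 = 62,058,000; volume = 20,460,000 m³
After evaporation: salt unchanged = 62,058,000; volume = 20,460,000 − 1,610,000 = 18,850,000 m³
S = 62,058,000 / 18,850,000 = 3.2922 PSU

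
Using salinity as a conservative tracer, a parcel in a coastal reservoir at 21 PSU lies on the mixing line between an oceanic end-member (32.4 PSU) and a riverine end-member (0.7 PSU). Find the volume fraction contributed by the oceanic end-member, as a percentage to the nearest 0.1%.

Let g be the oceanic fraction. Salt balance per unit volume:
g×32.4 + (1−g)×0.7 = 21
g = (21 − 0.7) / (32.4 − 0.7) = 20.3/31.7 = 0.6404

64.0%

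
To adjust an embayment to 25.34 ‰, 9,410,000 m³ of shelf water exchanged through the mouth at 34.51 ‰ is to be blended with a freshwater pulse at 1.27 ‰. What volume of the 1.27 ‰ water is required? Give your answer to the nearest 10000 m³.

Salt balance: 9,410,000×34.51 + V×1.27 = (9,410,000+V)×25.34
324,739,100 + 1.27V = 238,449,400 + 25.34V
86,289,700 = 24.07V
V = 3,584,948.07 m³

3580000 m³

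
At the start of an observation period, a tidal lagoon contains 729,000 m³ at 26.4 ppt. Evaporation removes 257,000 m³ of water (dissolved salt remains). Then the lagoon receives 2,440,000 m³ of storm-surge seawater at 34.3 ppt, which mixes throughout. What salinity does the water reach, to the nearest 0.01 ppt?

35.35 ppt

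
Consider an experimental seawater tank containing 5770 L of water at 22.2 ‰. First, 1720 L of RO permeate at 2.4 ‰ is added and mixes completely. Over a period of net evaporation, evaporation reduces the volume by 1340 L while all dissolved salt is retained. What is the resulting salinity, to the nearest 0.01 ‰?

21.50 ‰

After mixing: salt = 5,770×22.2 + 1,720×2.4 = 132,222; volume = 7,490 L
After evaporation: salt unchanged = 132,222; volume = 7,490 − 1,340 = 6,150 L
S = 132,222 / 6,150 = 21.4995 ‰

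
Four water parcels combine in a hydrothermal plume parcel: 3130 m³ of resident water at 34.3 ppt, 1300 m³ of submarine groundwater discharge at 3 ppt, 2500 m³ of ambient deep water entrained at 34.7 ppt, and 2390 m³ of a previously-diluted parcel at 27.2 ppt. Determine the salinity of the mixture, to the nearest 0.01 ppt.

28.22 ppt

Weighted by volume,
salt = 3,130×34.3 + 1,300×3 + 2,500×34.7 + 2,390×27.2 = 107,359 + 3,900 + 86,750 + 65,008 = 263,017
volume = 3,130 + 1,300 + 2,500 + 2,390 = 9,320 m³
S = 263,017 / 9,320 = 28.2207 ppt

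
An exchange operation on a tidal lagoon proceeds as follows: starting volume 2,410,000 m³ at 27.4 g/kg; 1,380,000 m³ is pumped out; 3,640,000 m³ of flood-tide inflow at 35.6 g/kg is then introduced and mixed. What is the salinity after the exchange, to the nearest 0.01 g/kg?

33.79 g/kg

Remaining after removal: 1,030,000 m³ at 27.4 g/kg (salt = 28,222,000)
After addition: salt = 28,222,000 + 3,640,000×35.6 = 157,806,000; volume = 4,670,000 m³
S = 157,806,000 / 4,670,000 = 33.7914 g/kg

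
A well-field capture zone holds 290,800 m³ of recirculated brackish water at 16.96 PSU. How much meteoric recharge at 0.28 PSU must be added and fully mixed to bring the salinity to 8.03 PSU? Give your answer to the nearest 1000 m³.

Salt balance: 290,800×16.96 + V×0.28 = (290,800+V)×8.03
4,931,968 + 0.28V = 2,335,124 + 8.03V
2,596,844 = 7.75V
V = 335,076.65 m³

335000 m³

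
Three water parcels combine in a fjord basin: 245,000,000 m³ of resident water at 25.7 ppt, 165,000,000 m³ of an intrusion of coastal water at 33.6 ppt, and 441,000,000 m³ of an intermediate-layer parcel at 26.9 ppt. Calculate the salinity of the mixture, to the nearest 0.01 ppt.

27.85 ppt

Weighted by volume,
salt = 245,000,000×25.7 + 165,000,000×33.6 + 441,000,000×26.9 = 6,296,500,000 + 5,544,000,000 + 11,862,900,000 = 23,703,400,000
volume = 245,000,000 + 165,000,000 + 441,000,000 = 851,000,000 m³
S = 23,703,400,000 / 851,000,000 = 27.8536 ppt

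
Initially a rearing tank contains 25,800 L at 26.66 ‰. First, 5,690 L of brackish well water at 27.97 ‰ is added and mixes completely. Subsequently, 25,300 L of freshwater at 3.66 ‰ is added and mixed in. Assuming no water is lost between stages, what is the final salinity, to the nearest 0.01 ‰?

By conservation of dissolved salt,
Initial salt = 25,800×26.66 = 687,828
After stage 1: salt = 687,828 + 5,690×27.97 = 846,977.3; volume = 31,490 L; S = 26.897 ‰
After stage 2: salt = 846,977.3 + 25,300×3.66 = 939,575.3; volume = 56,790 L
S = 939,575.3 / 56,790 = 16.5447 ‰

16.54 ‰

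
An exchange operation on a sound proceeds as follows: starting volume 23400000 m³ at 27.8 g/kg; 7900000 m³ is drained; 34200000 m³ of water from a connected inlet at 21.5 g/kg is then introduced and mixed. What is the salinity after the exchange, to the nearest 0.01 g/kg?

Remaining after removal: 15,500,000 m³ at 27.8 g/kg (salt = 430,900,000)
After addition: salt = 430,900,000 + 34,200,000×21.5 = 1,166,200,000; volume = 49,700,000 m³
S = 1,166,200,000 / 49,700,000 = 23.4648 g/kg

23.46 g/kg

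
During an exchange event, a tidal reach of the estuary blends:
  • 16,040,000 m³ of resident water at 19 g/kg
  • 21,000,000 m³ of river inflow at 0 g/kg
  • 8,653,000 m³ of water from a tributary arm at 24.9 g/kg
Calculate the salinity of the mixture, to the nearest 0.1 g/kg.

Mass of salt is conserved:
salt = 16,040,000×19 + 21,000,000×0 + 8,653,000×24.9 = 304,760,000 + 0 + 215,459,700 = 520,219,700
volume = 16,040,000 + 21,000,000 + 8,653,000 = 45,693,000 m³
S = 520,219,700 / 45,693,000 = 11.385 g/kg

11.4 g/kg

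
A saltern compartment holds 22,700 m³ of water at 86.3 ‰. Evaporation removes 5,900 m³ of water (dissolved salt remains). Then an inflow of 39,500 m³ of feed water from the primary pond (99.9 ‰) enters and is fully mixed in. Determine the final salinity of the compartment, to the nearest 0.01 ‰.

After evaporation: salt = 22,700×86.3 = 1,959,010; volume = 22,700 − 5,900 = 16,800 m³
After mixing: salt = 1,959,010 + 39,500×99.9 = 5,905,060; volume = 16,800 + 39,500 = 56,300 m³
S = 5,905,060 / 56,300 = 104.8856 ‰

104.89 ‰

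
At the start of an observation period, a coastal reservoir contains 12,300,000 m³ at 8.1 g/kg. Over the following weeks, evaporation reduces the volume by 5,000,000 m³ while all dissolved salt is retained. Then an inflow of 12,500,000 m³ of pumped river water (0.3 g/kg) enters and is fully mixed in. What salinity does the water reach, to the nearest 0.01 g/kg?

After evaporation: salt = 12,300,000×8.1 = 99,630,000; volume = 12,300,000 − 5,000,000 = 7,300,000 m³
After mixing: salt = 99,630,000 + 12,500,000×0.3 = 103,380,000; volume = 7,300,000 + 12,500,000 = 19,800,000 m³
S = 103,380,000 / 19,800,000 = 5.2212 g/kg

5.22 g/kg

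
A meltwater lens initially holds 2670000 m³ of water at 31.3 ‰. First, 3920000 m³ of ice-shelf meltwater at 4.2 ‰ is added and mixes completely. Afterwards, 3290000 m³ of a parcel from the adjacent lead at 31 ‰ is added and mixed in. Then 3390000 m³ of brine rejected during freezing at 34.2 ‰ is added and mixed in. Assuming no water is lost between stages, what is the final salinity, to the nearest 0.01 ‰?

23.96 ‰

Conserving salt mass:
Initial salt = 2,670,000×31.3 = 83,571,000
After stage 1: salt = 83,571,000 + 3,920,000×4.2 = 100,035,000; volume = 6,590,000 m³; S = 15.18 ‰
After stage 2: salt = 100,035,000 + 3,290,000×31 = 202,025,000; volume = 9,880,000 m³; S = 20.448 ‰
After stage 3: salt = 202,025,000 + 3,390,000×34.2 = 317,963,000; volume = 13,270,000 m³
S = 317,963,000 / 13,270,000 = 23.961 ‰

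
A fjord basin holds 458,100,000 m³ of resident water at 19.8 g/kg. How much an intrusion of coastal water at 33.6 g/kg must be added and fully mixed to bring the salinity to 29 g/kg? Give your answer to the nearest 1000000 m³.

916000000 m³

Salt balance: 458,100,000×19.8 + V×33.6 = (458,100,000+V)×29
9,070,380,000 + 33.6V = 13,284,900,000 + 29V
4,214,520,000 = 4.6V
V = 916,200,000 m³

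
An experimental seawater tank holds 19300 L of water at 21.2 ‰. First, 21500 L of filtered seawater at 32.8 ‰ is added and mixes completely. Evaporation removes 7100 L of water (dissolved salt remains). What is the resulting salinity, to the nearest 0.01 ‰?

33.07 ‰

After mixing: salt = 19,300×21.2 + 21,500×32.8 = 1,114,360; volume = 40,800 L
After evaporation: salt unchanged = 1,114,360; volume = 40,800 − 7,100 = 33,700 L
S = 1,114,360 / 33,700 = 33.0671 ‰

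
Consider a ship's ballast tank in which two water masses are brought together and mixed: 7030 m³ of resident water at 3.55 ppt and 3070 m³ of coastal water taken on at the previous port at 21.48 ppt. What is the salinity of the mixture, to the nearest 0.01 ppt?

9.00 ppt

By conservation of dissolved salt,
salt = 7,030×3.55 + 3,070×21.48 = 24,956.5 + 65,943.6 = 90,900.1
volume = 7,030 + 3,070 = 10,100 m³
S = 90,900.1 / 10,100 = 9 ppt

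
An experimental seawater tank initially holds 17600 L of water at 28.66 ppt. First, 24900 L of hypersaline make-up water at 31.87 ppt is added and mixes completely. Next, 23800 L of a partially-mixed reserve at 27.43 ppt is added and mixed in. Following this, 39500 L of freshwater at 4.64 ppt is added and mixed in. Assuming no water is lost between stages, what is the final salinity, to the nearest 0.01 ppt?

20.17 ppt

Weighted by volume,
Initial salt = 17,600×28.66 = 504,416
After stage 1: salt = 504,416 + 24,900×31.87 = 1,297,979; volume = 42,500 L; S = 30.541 ppt
After stage 2: salt = 1,297,979 + 23,800×27.43 = 1,950,813; volume = 66,300 L; S = 29.424 ppt
After stage 3: salt = 1,950,813 + 39,500×4.64 = 2,134,093; volume = 105,800 L
S = 2,134,093 / 105,800 = 20.171 ppt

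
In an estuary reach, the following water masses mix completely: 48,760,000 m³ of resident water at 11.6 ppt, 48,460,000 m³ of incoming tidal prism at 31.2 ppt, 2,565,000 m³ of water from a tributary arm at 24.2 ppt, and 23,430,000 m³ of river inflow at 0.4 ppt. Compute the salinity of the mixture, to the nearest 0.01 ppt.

17.44 ppt

Conserving salt mass:
salt = 48,760,000×11.6 + 48,460,000×31.2 + 2,565,000×24.2 + 23,430,000×0.4 = 565,616,000 + 1,511,952,000 + 62,073,000 + 9,372,000 = 2,149,013,000
volume = 48,760,000 + 48,460,000 + 2,565,000 + 23,430,000 = 123,215,000 m³
S = 2,149,013,000 / 123,215,000 = 17.4412 ppt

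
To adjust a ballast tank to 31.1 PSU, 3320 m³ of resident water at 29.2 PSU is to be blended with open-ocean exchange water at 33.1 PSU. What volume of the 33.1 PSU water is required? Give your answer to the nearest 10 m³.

Salt balance: 3,320×29.2 + V×33.1 = (3,320+V)×31.1
96,944 + 33.1V = 103,252 + 31.1V
6,308 = 2V
V = 3,154 m³

3150 m³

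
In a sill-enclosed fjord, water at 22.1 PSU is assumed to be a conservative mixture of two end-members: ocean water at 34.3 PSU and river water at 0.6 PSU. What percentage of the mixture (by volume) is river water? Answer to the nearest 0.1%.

36.2%

Let f be the freshwater fraction. Salt balance per unit volume:
f×0.6 + (1−f)×34.3 = 22.1
f = (34.3 − 22.1) / (34.3 − 0.6) = 12.2/33.7 = 0.362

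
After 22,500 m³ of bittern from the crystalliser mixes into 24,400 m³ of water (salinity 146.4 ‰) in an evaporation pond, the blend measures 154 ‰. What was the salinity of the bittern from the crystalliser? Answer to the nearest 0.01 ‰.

162.24 ‰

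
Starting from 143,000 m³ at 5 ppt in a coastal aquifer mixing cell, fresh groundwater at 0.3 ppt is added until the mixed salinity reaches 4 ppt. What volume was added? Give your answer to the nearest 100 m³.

Salt balance: 143,000×5 + V×0.3 = (143,000+V)×4
715,000 + 0.3V = 572,000 + 4V
143,000 = 3.7V
V = 38,648.65 m³

38600 m³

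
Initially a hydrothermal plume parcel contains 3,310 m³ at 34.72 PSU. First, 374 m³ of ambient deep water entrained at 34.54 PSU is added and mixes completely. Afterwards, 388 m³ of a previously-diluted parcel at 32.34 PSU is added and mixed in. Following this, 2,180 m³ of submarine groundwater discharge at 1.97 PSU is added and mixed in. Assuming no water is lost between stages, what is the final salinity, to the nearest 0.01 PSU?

23.14 PSU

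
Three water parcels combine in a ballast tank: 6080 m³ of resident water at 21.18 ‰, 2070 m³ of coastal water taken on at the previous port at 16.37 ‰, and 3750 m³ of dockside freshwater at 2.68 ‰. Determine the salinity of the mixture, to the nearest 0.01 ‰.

14.51 ‰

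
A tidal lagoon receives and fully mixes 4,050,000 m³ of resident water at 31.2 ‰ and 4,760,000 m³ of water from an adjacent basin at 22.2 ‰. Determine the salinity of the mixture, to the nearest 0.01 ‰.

By conservation of dissolved salt,
salt = 4,050,000×31.2 + 4,760,000×22.2 = 126,360,000 + 105,672,000 = 232,032,000
volume = 4,050,000 + 4,760,000 = 8,810,000 m³
S = 232,032,000 / 8,810,000 = 26.3373 ‰

26.34 ‰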